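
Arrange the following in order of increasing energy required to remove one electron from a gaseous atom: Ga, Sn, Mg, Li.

Li, Ga, Sn, Mg

Li is in period 2, group 1; Mg is in period 3, group 2; Ga is in period 4, group 13; Sn is in period 5, group 14.
IE₁ increases left→right with effective nuclear charge and decreases top→bottom as the valence shell moves farther out.
A diagonal step moves right (one effect) and down (the opposite effect) at once.
Ga > Li: the two effects oppose for this pair; the across-period effect wins (579 vs 520 kJ/mol).
Sn > Ga: period and group pull opposite ways; the across-period shift dominates (709 vs 579 kJ/mol).
Mg > Sn: period and group pull opposite ways; the down-group shift dominates (738 vs 709 kJ/mol).
For reference (kJ/mol): Li 520, Mg 738, Ga 579, Sn 709.
So from lowest to highest: Li < Ga < Sn < Mg.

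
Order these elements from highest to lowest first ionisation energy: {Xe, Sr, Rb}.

Xe > Sr > Rb

Rb is in period 5, group 1; Sr is in period 5, group 2; Xe is in period 5, group 18.
First ionization energy rises across a period (greater Z_eff holds electrons more tightly) and falls down a group (valence electrons are farther from the nucleus).
All lie in period 5, so first ionization energy increases left to right.
So from highest to lowest: Xe > Sr > Rb.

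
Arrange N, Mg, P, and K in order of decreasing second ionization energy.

The second ionization energy removes an electron from the +1 ion. For each element: N⁺ still has 4 valence electrons; Mg⁺ still has 1 valence electron; P⁺ still has 4 valence electrons; K⁺ is the bare [Ar] core.
Breaking into a closed-shell core is much more expensive than removing a leftover valence electron — K has the largest IE_2 here.
Valence configurations: N⁺ [He]2s²2p², Mg⁺ [Ne]3s¹, P⁺ [Ne]3s²3p².
Tabulated IE_2 (kJ/mol): N 2856, Mg 1451, P 1907, K 3052.
Putting it together, IE_2: Mg < P < N < K.

K > N > P > Mg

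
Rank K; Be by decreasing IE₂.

IE_2 is the cost of taking one more electron from the +1 cation: K⁺ is the bare [Ar] core; Be⁺ still has 1 valence electron.
Breaking into a closed-shell core is much more expensive than removing a leftover valence electron — K has the largest IE_2 here.
Approximate IE_2 values (kJ/mol): K 3052, Be 1757.
Putting it together, IE_2: Be < K.

K > Be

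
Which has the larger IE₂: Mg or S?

Consider each +1 ion: Mg⁺ still has 1 valence electron; S⁺ still has 5 valence electrons.
All are still removing valence electrons, so compare the +1 ions as you would atoms: IE_2 generally rises across a period (higher Z_eff) and falls down a group (larger shell), subject to the usual subshell exceptions.
Valence configurations: Mg⁺ [Ne]3s¹, S⁺ [Ne]3s²3p³.
Tabulated IE_2 (kJ/mol): Mg 1451, S 2252.
Putting it together, IE_2: Mg < S.

S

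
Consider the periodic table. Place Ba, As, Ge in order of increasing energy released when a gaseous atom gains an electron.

EA tends to increase across a period and decrease down a group, though the pattern is less regular than for IE or radius.
Here both period and group differ, so the two effects have to be weighed against each other.
As > Ba: both effects reinforce here, so As is clearly the higher of the two.
Ge > As: this pair runs against the simple trend — see the exception note.
Note the exception: Ge has a higher electron affinity than As, contrary to the simple trend — adding an electron to As's half-filled 4p³ is unfavourable, so Ge (4p²) has the more exothermic EA.
Approximate values (kJ/mol): Ge 119, As 78, Ba 14.
So from lowest to highest: Ba < As < Ge.

Ba < As < Ge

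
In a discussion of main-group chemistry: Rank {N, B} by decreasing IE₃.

IE_3 is the cost of taking one more electron from the +2 cation: N²⁺ still has 3 valence electrons; B²⁺ still has 1 valence electron.
All are still removing valence electrons, so compare the +2 ions as you would atoms: IE_3 generally rises across a period (higher Z_eff) and falls down a group (larger shell), subject to the usual subshell exceptions.
Valence configurations: N²⁺ [He]2s²2p¹, B²⁺ [He]2s¹.
Approximate IE_3 values (kJ/mol): N 4578, B 3660.
So the third ionization energies run B < N.

N, B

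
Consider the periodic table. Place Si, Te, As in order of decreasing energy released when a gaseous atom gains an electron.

Si is in period 3, group 14; As is in period 4, group 15; Te is in period 5, group 16.
Electron affinity generally becomes more exothermic across a period toward the halogens and less exothermic down a group.
A diagonal step moves right (one effect) and down (the opposite effect) at once.
Si > As: period and group pull opposite ways; the down-group shift dominates (134 vs 78 kJ/mol).
Te > Si: the two effects oppose for this pair; the across-period effect wins (190 vs 134 kJ/mol).
Tabulated electron affinity (kJ/mol): Si 134, As 78, Te 190.
So from highest to lowest: Te > Si > As.

Te > Si > As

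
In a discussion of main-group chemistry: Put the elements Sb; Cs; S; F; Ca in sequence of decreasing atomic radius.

Moving right in a period, electrons are added to the same shell under a stronger nuclear pull, so atoms get smaller; moving down, a new shell is opened and atoms get larger.
These span different periods and groups, so the two trends combine.
S > F: relative to F, both the across-period and down-group shifts push S's atomic radius up.
Sb > S: relative to S, both the across-period and down-group shifts push Sb's atomic radius up.
Ca > Sb: period and group pull opposite ways; the across-period shift dominates (171 vs 140 pm).
Cs > Ca: both effects reinforce here, so Cs is clearly the larger of the two.
Approximate values (pm): F 64, S 103, Ca 171, Sb 140, Cs 232.
So from largest to smallest: Cs > Ca > Sb > S > F.

Cs > Ca > Sb > S > F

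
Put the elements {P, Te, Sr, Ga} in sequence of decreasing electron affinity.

P is in period 3, group 15; Ga is in period 4, group 13; Sr is in period 5, group 2; Te is in period 5, group 16.
Atoms with high Z_eff and room in the valence shell (especially the halogens) have the most exothermic electron affinities.
Neither a single period nor a single group — weigh both effects.
Ga > Sr: relative to Sr, both the across-period and down-group shifts push Ga's electron affinity up.
P > Ga: both effects reinforce here, so P is clearly the higher of the two.
Te > P: the two effects oppose for this pair; the across-period effect wins (190 vs 72 kJ/mol).
Approximate values (kJ/mol): P 72, Ga 29, Sr 5, Te 190.
So from highest to lowest: Te > P > Ga > Sr.

Te, P, Ga, Sr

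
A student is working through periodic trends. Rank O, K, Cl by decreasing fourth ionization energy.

Consider each +3 ion: O³⁺ still has 3 valence electrons; K³⁺ is already 2 electrons into the core; Cl³⁺ still has 4 valence electrons.
Usually core removal costs more than valence removal, but here the competition is close: a tightly held n=2 valence electron can cost more to remove than an n=3 core electron, so the actual values have to decide it.
Valence configurations: O³⁺ [He]2s²2p¹, Cl³⁺ [Ne]3s²3p².
Approximate IE_4 values (kJ/mol): O 7469, K 5877, Cl 5159.
So the fourth ionization energies run Cl < K < O.

O, K, Cl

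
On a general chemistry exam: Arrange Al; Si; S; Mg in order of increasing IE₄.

The fourth ionization energy removes an electron from the +3 ion. For each element: Al³⁺ is the bare [Ne] core; Si³⁺ still has 1 valence electron; S³⁺ still has 3 valence electrons; Mg³⁺ is already 1 electron into the core.
Breaking into a closed-shell core is much more expensive than removing a leftover valence electron — Mg and Al have the largest IE_4 here.
Valence configurations: Si³⁺ [Ne]3s¹, S³⁺ [Ne]3s²3p¹.
The numbers (kJ/mol): Al 11577, Si 4356, S 4556, Mg 10543.
Putting it together, IE_4: Si < S < Mg < Al.

Si < S < Mg < Al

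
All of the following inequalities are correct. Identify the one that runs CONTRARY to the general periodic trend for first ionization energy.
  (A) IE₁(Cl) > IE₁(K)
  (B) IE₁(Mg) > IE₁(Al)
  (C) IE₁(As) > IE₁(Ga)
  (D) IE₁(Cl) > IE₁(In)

(B)

The general trend: first ionization energy increases across a period and decreases down a group.
(A) Cl (period 3, group 17) vs K (period 4, group 1): the stated order agrees with the simple trend.
(B) Mg (period 3, group 2) vs Al (period 3, group 13): the stated order contradicts the simple trend.
(C) As (period 4, group 15) vs Ga (period 4, group 13): the stated order agrees with the simple trend.
(D) Cl (period 3, group 17) vs In (period 5, group 13): the stated order agrees with the simple trend.
The exception is (B): Al's single 3p electron is easier to remove than one from Mg's filled 3s².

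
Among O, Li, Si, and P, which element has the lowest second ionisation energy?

Consider each +1 ion: O⁺ still has 5 valence electrons; Li⁺ is the bare [He] core; Si⁺ still has 3 valence electrons; P⁺ still has 4 valence electrons.
Pulling an electron out of a noble-gas core costs far more than removing a remaining valence electron, so Li sits at the high end of IE_2.
Valence configurations: O⁺ [He]2s²2p³, Si⁺ [Ne]3s²3p¹, P⁺ [Ne]3s²3p².
Approximate IE_2 values (kJ/mol): O 3388, Li 7298, Si 1577, P 1907.
Putting it together, IE_2: Si < P < O < Li.

Si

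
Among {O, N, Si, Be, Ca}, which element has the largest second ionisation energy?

IE_2 is the cost of taking one more electron from the +1 cation: O⁺ still has 5 valence electrons; N⁺ still has 4 valence electrons; Si⁺ still has 3 valence electrons; Be⁺ still has 1 valence electron; Ca⁺ still has 1 valence electron.
All are still removing valence electrons, so compare the +1 ions as you would atoms: IE_2 generally rises across a period (higher Z_eff) and falls down a group (larger shell), subject to the usual subshell exceptions.
Valence configurations: O⁺ [He]2s²2p³, N⁺ [He]2s²2p², Si⁺ [Ne]3s²3p¹, Be⁺ [He]2s¹, Ca⁺ [Ar]4s¹.
Tabulated IE_2 (kJ/mol): O 3388, N 2856, Si 1577, Be 1757, Ca 1145.
So the second ionization energies run Ca < Si < Be < N < O.

O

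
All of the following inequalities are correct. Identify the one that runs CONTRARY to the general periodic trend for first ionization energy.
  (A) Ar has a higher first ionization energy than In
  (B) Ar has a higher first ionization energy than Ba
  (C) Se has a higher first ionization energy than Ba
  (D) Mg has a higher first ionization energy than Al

(D)

The general trend: first ionization energy increases across a period and decreases down a group.
(A) Ar (period 3, group 18) vs In (period 5, group 13): the stated order agrees with the simple trend.
(B) Ar (period 3, group 18) vs Ba (period 6, group 2): the stated order agrees with the simple trend.
(C) Se (period 4, group 16) vs Ba (period 6, group 2): the stated order agrees with the simple trend.
(D) Mg (period 3, group 2) vs Al (period 3, group 13): the stated order contradicts the simple trend.
The exception is (D): Al's single 3p electron is easier to remove than one from Mg's filled 3s².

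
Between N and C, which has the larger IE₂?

Consider each +1 ion: N⁺ still has 4 valence electrons; C⁺ still has 3 valence electrons.
All are still removing valence electrons, so compare the +1 ions as you would atoms: IE_2 generally rises across a period (higher Z_eff) and falls down a group (larger shell), subject to the usual subshell exceptions.
Valence configurations: N⁺ [He]2s²2p², C⁺ [He]2s²2p¹.
The numbers (kJ/mol): N 2856, C 2353.
Overall IE_2 order: C < N.

N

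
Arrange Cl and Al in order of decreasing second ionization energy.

Consider each +1 ion: Cl⁺ still has 6 valence electrons; Al⁺ still has 2 valence electrons.
All are still removing valence electrons, so compare the +1 ions as you would atoms: IE_2 generally rises across a period (higher Z_eff) and falls down a group (larger shell), subject to the usual subshell exceptions.
Valence configurations: Cl⁺ [Ne]3s²3p⁴, Al⁺ [Ne]3s².
Tabulated IE_2 (kJ/mol): Cl 2298, Al 1817.
Overall IE_2 order: Al < Cl.

Cl > Al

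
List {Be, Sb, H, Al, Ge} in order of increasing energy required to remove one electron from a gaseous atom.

H is in period 1, group 1; Be is in period 2, group 2; Al is in period 3, group 13; Ge is in period 4, group 14; Sb is in period 5, group 15.
First ionization energy rises across a period (greater Z_eff holds electrons more tightly) and falls down a group (valence electrons are farther from the nucleus).
These sit on a diagonal, where the across-period and down-group effects partly cancel.
Ge > Al: the two effects oppose for this pair; the across-period effect wins (762 vs 578 kJ/mol).
Sb > Ge: the two effects oppose for this pair; the across-period effect wins (831 vs 762 kJ/mol).
Be > Sb: the two effects oppose for this pair; the down-group effect wins (900 vs 831 kJ/mol).
H > Be: period and group pull opposite ways; the down-group shift dominates (1312 vs 900 kJ/mol).
Tabulated first ionization energy (kJ/mol): H 1312, Be 900, Al 578, Ge 762, Sb 831.
So from lowest to highest: Al < Ge < Sb < Be < H.

Al < Ge < Sb < Be < H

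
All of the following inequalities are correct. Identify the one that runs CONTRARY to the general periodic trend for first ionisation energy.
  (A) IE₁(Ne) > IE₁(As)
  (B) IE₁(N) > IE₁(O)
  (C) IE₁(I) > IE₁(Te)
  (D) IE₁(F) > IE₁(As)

(B)

The general trend: first ionisation energy increases across a period and decreases down a group.
(A) Ne (period 2, group 18) vs As (period 4, group 15): the stated order agrees with the simple trend.
(B) N (period 2, group 15) vs O (period 2, group 16): the stated order contradicts the simple trend.
(C) I (period 5, group 17) vs Te (period 5, group 16): the stated order agrees with the simple trend.
(D) F (period 2, group 17) vs As (period 4, group 15): the stated order agrees with the simple trend.
The exception is (B): pairing an electron in O's 2p⁴ costs repulsion energy, so O ionizes more easily than half-filled N (2p³).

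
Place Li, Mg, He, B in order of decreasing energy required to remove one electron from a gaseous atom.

He, B, Mg, Li

He is in period 1, group 18; Li is in period 2, group 1; B is in period 2, group 13; Mg is in period 3, group 2.
IE₁ increases left→right with effective nuclear charge and decreases top→bottom as the valence shell moves farther out.
These span different periods and groups, so the two trends combine.
Mg > Li: period and group pull opposite ways; the across-period shift dominates (738 vs 520 kJ/mol).
B > Mg: relative to Mg, both the across-period and down-group shifts push B's first ionization energy up.
He > B: relative to B, both the across-period and down-group shifts push He's first ionization energy up.
Approximate values (kJ/mol): He 2372, Li 520, B 801, Mg 738.
So from highest to lowest: He > B > Mg > Li.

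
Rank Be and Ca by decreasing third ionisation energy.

Be > Ca

After 2 electrons have been removed, what remains? Be²⁺ is the bare [He] core; Ca²⁺ is the bare [Ar] core.
All of these are removing an electron from a noble-gas core or deeper; the smaller core (lower principal quantum number) is held far more tightly, and within a period the higher nuclear charge binds the same core more tightly.
The numbers (kJ/mol): Be 14849, Ca 4912.
Overall IE_3 order: Ca < Be.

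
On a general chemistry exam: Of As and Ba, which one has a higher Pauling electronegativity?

As

Electronegativity increases across a period and decreases down a group, tracking effective nuclear charge and atomic size.
Here both period and group differ, so the two effects have to be weighed against each other.
As > Ba: both effects reinforce here, so As is clearly the higher of the two.
Approximate values (Pauling): As 2.18, Ba 0.89.
So As has the higher Pauling electronegativity (As > Ba).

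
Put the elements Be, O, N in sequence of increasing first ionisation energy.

Be is in period 2, group 2; N is in period 2, group 15; O is in period 2, group 16.
IE₁ increases left→right with effective nuclear charge and decreases top→bottom as the valence shell moves farther out.
All lie in period 2; the across-period trend (first ionization energy increases left to right) applies, with the exception below.
Note the exception: N has a higher first ionization energy than O, contrary to the simple trend — pairing an electron in O's 2p⁴ costs repulsion energy, so O ionizes more easily than half-filled N (2p³).
For reference (kJ/mol): Be 900, N 1402, O 1314.
So from lowest to highest: Be < O < N.

Be < O < N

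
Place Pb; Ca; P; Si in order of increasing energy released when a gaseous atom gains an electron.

Si is in period 3, group 14; P is in period 3, group 15; Ca is in period 4, group 2; Pb is in period 6, group 14.
Atoms with high Z_eff and room in the valence shell (especially the halogens) have the most exothermic electron affinities.
Neither a single period nor a single group — weigh both effects.
Pb > Ca: the two effects oppose for this pair; the across-period effect wins (35 vs 2 kJ/mol).
P > Pb: both effects reinforce here, so P is clearly the higher of the two.
Si > P: this pair runs against the simple trend — see the exception note.
Note the exception: Si has a higher electron affinity than P, contrary to the simple trend — adding an electron to P's half-filled 3p³ is unfavourable, so Si (3p²) has the more exothermic EA.
Tabulated electron affinity (kJ/mol): Si 134, P 72, Ca 2, Pb 35.
So from lowest to highest: Ca < Pb < P < Si.

Ca, Pb, P, Si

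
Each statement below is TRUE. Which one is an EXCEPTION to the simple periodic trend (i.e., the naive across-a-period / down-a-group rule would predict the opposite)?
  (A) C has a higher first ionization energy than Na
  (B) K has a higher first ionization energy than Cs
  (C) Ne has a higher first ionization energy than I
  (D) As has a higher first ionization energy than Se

The general trend: first ionization energy increases across a period and decreases down a group.
(A) C (period 2, group 14) vs Na (period 3, group 1): the stated order agrees with the simple trend.
(B) K (period 4, group 1) vs Cs (period 6, group 1): the stated order agrees with the simple trend.
(C) Ne (period 2, group 18) vs I (period 5, group 17): the stated order agrees with the simple trend.
(D) As (period 4, group 15) vs Se (period 4, group 16): the stated order contradicts the simple trend.
The exception is (D): Se (4p⁴) ionizes more easily than half-filled As (4p³).

(D)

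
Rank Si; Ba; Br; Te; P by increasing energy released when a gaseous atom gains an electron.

EA tends to increase across a period and decrease down a group, though the pattern is less regular than for IE or radius.
Neither a single period nor a single group — weigh both effects.
P > Ba: relative to Ba, both the across-period and down-group shifts push P's electron affinity up.
Si > P: this pair runs against the simple trend — see the exception note.
Te > Si: the two effects oppose for this pair; the across-period effect wins (190 vs 134 kJ/mol).
Br > Te: both effects reinforce here, so Br is clearly the higher of the two.
Note the exception: Si has a higher electron affinity than P, contrary to the simple trend — adding an electron to P's half-filled 3p³ is unfavourable, so Si (3p²) has the more exothermic EA.
For reference (kJ/mol): Si 134, P 72, Br 325, Te 190, Ba 14.
So from lowest to highest: Ba < P < Si < Te < Br.

Ba, P, Si, Te, Br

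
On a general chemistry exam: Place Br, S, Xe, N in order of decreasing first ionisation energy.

N > Xe > Br > S

N is in period 2, group 15; S is in period 3, group 16; Br is in period 4, group 17; Xe is in period 5, group 18.
IE₁ increases left→right with effective nuclear charge and decreases top→bottom as the valence shell moves farther out.
These sit on a diagonal, where the across-period and down-group effects partly cancel.
Br > S: period and group pull opposite ways; the across-period shift dominates (1140 vs 1000 kJ/mol).
Xe > Br: period and group pull opposite ways; the across-period shift dominates (1170 vs 1140 kJ/mol).
N > Xe: the two effects oppose for this pair; the down-group effect wins (1402 vs 1170 kJ/mol).
Approximate values (kJ/mol): N 1402, S 1000, Br 1140, Xe 1170.
So from highest to lowest: N > Xe > Br > S.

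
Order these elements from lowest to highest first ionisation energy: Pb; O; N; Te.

Pb < Te < O < N

Removing the outermost electron gets harder across a period and easier down a group.
These span different periods and groups, so the two trends combine.
Te > Pb: both effects reinforce here, so Te is clearly the higher of the two.
O > Te: they share group 16; the group trend gives O the larger value.
N > O: this pair runs against the simple trend — see the exception note.
Note the exception: N has a higher first ionization energy than O, contrary to the simple trend — pairing an electron in O's 2p⁴ costs repulsion energy, so O ionizes more easily than half-filled N (2p³).
For reference (kJ/mol): N 1402, O 1314, Te 869, Pb 716.
So from lowest to highest: Pb < Te < O < N.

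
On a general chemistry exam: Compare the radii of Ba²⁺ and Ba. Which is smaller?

Forming Ba²⁺ removes 2 electrons from Ba. Fewer electrons for the same nuclear charge means less shielding and a higher Z_eff on the remaining electrons, and for main-group metals the entire outer shell is lost.
A cation is smaller than its parent atom: Ba²⁺ < Ba.

Ba²⁺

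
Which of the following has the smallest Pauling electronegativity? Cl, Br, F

F is in period 2, group 17; Cl is in period 3, group 17; Br is in period 4, group 17.
EN rises left→right (higher Z_eff, smaller atoms) and falls top→bottom (larger, more shielded atoms).
All are in group 17, so electronegativity increases up the group.
The smallest Pauling electronegativity among these belongs to Br.

Br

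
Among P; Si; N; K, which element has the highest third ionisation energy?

N

Consider each +2 ion: P²⁺ still has 3 valence electrons; Si²⁺ still has 2 valence electrons; N²⁺ still has 3 valence electrons; K²⁺ is already 1 electron into the core.
Usually core removal costs more than valence removal, but here the competition is close: a tightly held n=2 valence electron can cost more to remove than an n=3 core electron, so the actual values have to decide it.
Valence configurations: P²⁺ [Ne]3s²3p¹, Si²⁺ [Ne]3s², N²⁺ [He]2s²2p¹.
P²⁺ loses a lone 3p electron whereas Si²⁺ must break into a filled 3s² pair, so IE_3(Si) > IE_3(P) even though P has the higher nuclear charge.
Tabulated IE_3 (kJ/mol): P 2914, Si 3232, N 4578, K 4420.
So the third ionization energies run P < Si < K < N.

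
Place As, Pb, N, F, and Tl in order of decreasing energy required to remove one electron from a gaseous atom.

F > N > As > Pb > Tl

N is in period 2, group 15; F is in period 2, group 17; As is in period 4, group 15; Tl is in period 6, group 13; Pb is in period 6, group 14.
IE₁ increases left→right with effective nuclear charge and decreases top→bottom as the valence shell moves farther out.
Neither a single period nor a single group — weigh both effects.
Pb > Tl: Pb lies to the right of Tl in period 6, so the across-period effect alone puts Pb higher.
As > Pb: both effects reinforce here, so As is clearly the higher of the two.
N > As: they share group 15; the group trend gives N the larger value.
F > N: both are in period 2; the period trend gives F the larger value.
For reference (kJ/mol): N 1402, F 1681, As 947, Tl 589, Pb 716.
So from highest to lowest: F > N > As > Pb > Tl.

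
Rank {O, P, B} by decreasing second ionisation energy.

O > B > P

IE_2 is the cost of taking one more electron from the +1 cation: O⁺ still has 5 valence electrons; P⁺ still has 4 valence electrons; B⁺ still has 2 valence electrons.
All are still removing valence electrons, so compare the +1 ions as you would atoms: IE_2 generally rises across a period (higher Z_eff) and falls down a group (larger shell), subject to the usual subshell exceptions.
Valence configurations: O⁺ [He]2s²2p³, P⁺ [Ne]3s²3p², B⁺ [He]2s².
Tabulated IE_2 (kJ/mol): O 3388, P 1907, B 2427.
So the second ionization energies run P < B < O.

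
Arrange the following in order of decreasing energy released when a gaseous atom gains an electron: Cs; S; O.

S, O, Cs

O is in period 2, group 16; S is in period 3, group 16; Cs is in period 6, group 1.
EA tends to increase across a period and decrease down a group, though the pattern is less regular than for IE or radius.
These span different periods and groups, so the two trends combine.
O > Cs: both effects reinforce here, so O is clearly the higher of the two.
S > O: this pair runs against the simple trend — see the exception note.
Note the exception: S has a higher electron affinity than O, contrary to the simple trend — the compact 2p subshell of O repels the added electron more than S's larger 3p does.
Tabulated electron affinity (kJ/mol): O 141, S 200, Cs 46.
So from highest to lowest: S > O > Cs.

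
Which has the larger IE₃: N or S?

N

After 2 electrons have been removed, what remains? N²⁺ still has 3 valence electrons; S²⁺ still has 4 valence electrons.
All are still removing valence electrons, so compare the +2 ions as you would atoms: IE_3 generally rises across a period (higher Z_eff) and falls down a group (larger shell), subject to the usual subshell exceptions.
Valence configurations: N²⁺ [He]2s²2p¹, S²⁺ [Ne]3s²3p².
The numbers (kJ/mol): N 4578, S 3357.
So the third ionization energies run S < N.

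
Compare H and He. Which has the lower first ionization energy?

H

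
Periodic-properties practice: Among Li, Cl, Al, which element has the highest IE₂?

Li

Consider each +1 ion: Li⁺ is the bare [He] core; Cl⁺ still has 6 valence electrons; Al⁺ still has 2 valence electrons.
Breaking into a closed-shell core is much more expensive than removing a leftover valence electron — Li has the largest IE_2 here.
Valence configurations: Cl⁺ [Ne]3s²3p⁴, Al⁺ [Ne]3s².
Tabulated IE_2 (kJ/mol): Li 7298, Cl 2298, Al 1817.
Hence IE_2: Al < Cl < Li.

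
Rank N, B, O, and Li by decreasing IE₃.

The third ionization energy removes an electron from the +2 ion. For each element: N²⁺ still has 3 valence electrons; B²⁺ still has 1 valence electron; O²⁺ still has 4 valence electrons; Li²⁺ is already 1 electron into the core.
Core electrons are held far more tightly than valence electrons, so Li tops the IE_3 order.
Valence configurations: N²⁺ [He]2s²2p¹, B²⁺ [He]2s¹, O²⁺ [He]2s²2p².
The numbers (kJ/mol): N 4578, B 3660, O 5300, Li 11815.
So the third ionization energies run B < N < O < Li.

Li > O > N > B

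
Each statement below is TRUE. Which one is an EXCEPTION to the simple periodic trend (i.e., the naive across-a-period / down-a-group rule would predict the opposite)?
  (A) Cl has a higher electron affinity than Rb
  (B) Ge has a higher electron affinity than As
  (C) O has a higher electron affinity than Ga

(B)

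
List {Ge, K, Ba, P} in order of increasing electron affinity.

P is in period 3, group 15; K is in period 4, group 1; Ge is in period 4, group 14; Ba is in period 6, group 2.
EA tends to increase across a period and decrease down a group, though the pattern is less regular than for IE or radius.
Neither a single period nor a single group — weigh both effects.
K > Ba: period and group pull opposite ways; the down-group shift dominates (48 vs 14 kJ/mol).
P > K: both effects reinforce here, so P is clearly the higher of the two.
Ge > P: this pair runs against the simple trend — see the exception note.
Note the exception: Ge has a higher electron affinity than P, contrary to the simple trend — adding an electron to P's half-filled np³ subshell costs electron-pairing energy.
Tabulated electron affinity (kJ/mol): P 72, K 48, Ge 119, Ba 14.
So from lowest to highest: Ba < K < P < Ge.

Ba, K, P, Ge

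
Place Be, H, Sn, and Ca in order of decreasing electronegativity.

H > Sn > Be > Ca

Electronegativity increases across a period and decreases down a group, tracking effective nuclear charge and atomic size.
Here both period and group differ, so the two effects have to be weighed against each other.
Be > Ca: they share group 2; the group trend gives Be the larger value.
Sn > Be: period and group pull opposite ways; the across-period shift dominates (1.96 vs 1.57).
H > Sn: period and group pull opposite ways; the down-group shift dominates (2.20 vs 1.96).
Approximate values (Pauling): H 2.20, Be 1.57, Ca 1.00, Sn 1.96.
So from highest to lowest: H > Sn > Be > Ca.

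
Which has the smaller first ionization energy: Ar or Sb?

Sb

Ar is in period 3, group 18; Sb is in period 5, group 15.
First ionization energy rises across a period (greater Z_eff holds electrons more tightly) and falls down a group (valence electrons are farther from the nucleus).
These span different periods and groups, so the two trends combine.
Ar > Sb: relative to Sb, both the across-period and down-group shifts push Ar's first ionization energy up.
Tabulated first ionization energy (kJ/mol): Ar 1521, Sb 831.
So Sb has the smaller first ionization energy (Sb < Ar).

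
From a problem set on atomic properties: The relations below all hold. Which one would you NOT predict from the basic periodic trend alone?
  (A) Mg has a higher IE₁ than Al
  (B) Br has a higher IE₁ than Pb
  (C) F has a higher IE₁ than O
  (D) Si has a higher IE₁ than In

The general trend: IE₁ increases across a period and decreases down a group.
(A) Mg (period 3, group 2) vs Al (period 3, group 13): the stated order contradicts the simple trend.
(B) Br (period 4, group 17) vs Pb (period 6, group 14): the stated order agrees with the simple trend.
(C) F (period 2, group 17) vs O (period 2, group 16): the stated order agrees with the simple trend.
(D) Si (period 3, group 14) vs In (period 5, group 13): the stated order agrees with the simple trend.
The exception is (A): Al's single 3p electron is easier to remove than one from Mg's filled 3s².

(A)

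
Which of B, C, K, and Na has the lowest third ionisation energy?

After 2 electrons have been removed, what remains? B²⁺ still has 1 valence electron; C²⁺ still has 2 valence electrons; K²⁺ is already 1 electron into the core; Na²⁺ is already 1 electron into the core.
Usually core removal costs more than valence removal, but here the competition is close: a tightly held n=2 valence electron can cost more to remove than an n=3 core electron, so the actual values have to decide it.
Valence configurations: B²⁺ [He]2s¹, C²⁺ [He]2s².
Approximate IE_3 values (kJ/mol): B 3660, C 4620, K 4420, Na 6910.
So the third ionization energies run B < K < C < Na.

B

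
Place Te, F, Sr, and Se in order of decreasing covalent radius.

Sr > Te > Se > F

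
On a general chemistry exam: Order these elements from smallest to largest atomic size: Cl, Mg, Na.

Na is in period 3, group 1; Mg is in period 3, group 2; Cl is in period 3, group 17.
Moving right in a period, electrons are added to the same shell under a stronger nuclear pull, so atoms get smaller; moving down, a new shell is opened and atoms get larger.
All lie in period 3, so atomic radius increases right to left.
So from smallest to largest: Cl < Mg < Na.

Cl < Mg < Na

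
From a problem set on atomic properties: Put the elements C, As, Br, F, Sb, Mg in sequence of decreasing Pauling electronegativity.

F > Br > C > As > Sb > Mg

Smaller atoms with higher effective nuclear charge are more electronegative.
Neither a single period nor a single group — weigh both effects.
Sb > Mg: period and group pull opposite ways; the across-period shift dominates (2.05 vs 1.31).
As > Sb: they share group 15; the group trend gives As the larger value.
C > As: period and group pull opposite ways; the down-group shift dominates (2.55 vs 2.18).
Br > C: the two effects oppose for this pair; the across-period effect wins (2.96 vs 2.55).
F > Br: F sits above Br in group 17, so the down-group effect alone puts F higher.
For reference (Pauling): C 2.55, F 3.98, Mg 1.31, As 2.18, Br 2.96, Sb 2.05.
So from highest to lowest: F > Br > C > As > Sb > Mg.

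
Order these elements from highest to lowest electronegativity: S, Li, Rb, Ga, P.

S, P, Ga, Li, Rb

Li is in period 2, group 1; P is in period 3, group 15; S is in period 3, group 16; Ga is in period 4, group 13; Rb is in period 5, group 1.
Atoms toward the upper right of the periodic table pull bonding electrons most strongly.
Neither a single period nor a single group — weigh both effects.
Li > Rb: they share group 1; the group trend gives Li the larger value.
Ga > Li: the two effects oppose for this pair; the across-period effect wins (1.81 vs 0.98).
P > Ga: both effects reinforce here, so P is clearly the higher of the two.
S > P: both are in period 3; the period trend gives S the larger value.
For reference (Pauling): Li 0.98, P 2.19, S 2.58, Ga 1.81, Rb 0.82.
So from highest to lowest: S > P > Ga > Li > Rb.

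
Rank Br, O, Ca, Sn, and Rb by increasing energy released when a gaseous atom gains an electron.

O is in period 2, group 16; Ca is in period 4, group 2; Br is in period 4, group 17; Rb is in period 5, group 1; Sn is in period 5, group 14.
Atoms with high Z_eff and room in the valence shell (especially the halogens) have the most exothermic electron affinities.
Here both period and group differ, so the two effects have to be weighed against each other.
Rb > Ca: this pair runs against the simple trend — see the exception note.
Sn > Rb: both are in period 5; the period trend gives Sn the larger value.
O > Sn: relative to Sn, both the across-period and down-group shifts push O's electron affinity up.
Br > O: the two effects oppose for this pair; the across-period effect wins (325 vs 141 kJ/mol).
Note the exception: Rb has a higher electron affinity than Ca, contrary to the simple trend — adding an electron to Ca (ns²) has to open a new, higher-energy np subshell, which is unfavourable.
For reference (kJ/mol): O 141, Ca 2, Br 325, Rb 47, Sn 107.
So from lowest to highest: Ca < Rb < Sn < O < Br.

Ca, Rb, Sn, O, Br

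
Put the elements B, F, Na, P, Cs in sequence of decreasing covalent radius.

Cs > Na > P > B > F

B is in period 2, group 13; F is in period 2, group 17; Na is in period 3, group 1; P is in period 3, group 15; Cs is in period 6, group 1.
Across a period the added protons contract the valence shell; down a group each new principal shell makes the atom larger.
These span different periods and groups, so the two trends combine.
B > F: B lies to the left of F in period 2, so the across-period effect alone puts B larger.
P > B: period and group pull opposite ways; the down-group shift dominates (111 vs 85 pm).
Na > P: Na lies to the left of P in period 3, so the across-period effect alone puts Na larger.
Cs > Na: they share group 1; the group trend gives Cs the larger value.
For reference (pm): B 85, F 64, Na 155, P 111, Cs 232.
So from largest to smallest: Cs > Na > P > B > F.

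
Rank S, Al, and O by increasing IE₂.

The second ionization energy removes an electron from the +1 ion. For each element: S⁺ still has 5 valence electrons; Al⁺ still has 2 valence electrons; O⁺ still has 5 valence electrons.
All are still removing valence electrons, so compare the +1 ions as you would atoms: IE_2 generally rises across a period (higher Z_eff) and falls down a group (larger shell), subject to the usual subshell exceptions.
Valence configurations: S⁺ [Ne]3s²3p³, Al⁺ [Ne]3s², O⁺ [He]2s²2p³.
Approximate IE_2 values (kJ/mol): S 2252, Al 1817, O 3388.
Putting it together, IE_2: Al < S < O.

Al, S, O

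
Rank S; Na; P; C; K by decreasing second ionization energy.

Na > K > C > S > P

The second ionization energy removes an electron from the +1 ion. For each element: S⁺ still has 5 valence electrons; Na⁺ is the bare [Ne] core; P⁺ still has 4 valence electrons; C⁺ still has 3 valence electrons; K⁺ is the bare [Ar] core.
Pulling an electron out of a noble-gas core costs far more than removing a remaining valence electron, so K and Na sit at the high end of IE_2.
Valence configurations: S⁺ [Ne]3s²3p³, P⁺ [Ne]3s²3p², C⁺ [He]2s²2p¹.
Approximate IE_2 values (kJ/mol): S 2252, Na 4562, P 1907, C 2353, K 3052.
Overall IE_2 order: P < S < C < K < Na.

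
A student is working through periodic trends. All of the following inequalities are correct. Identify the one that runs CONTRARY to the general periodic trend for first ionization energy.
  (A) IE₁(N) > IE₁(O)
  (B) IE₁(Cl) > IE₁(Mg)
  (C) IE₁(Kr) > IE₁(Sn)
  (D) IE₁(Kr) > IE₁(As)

(A)

The general trend: first ionization energy increases across a period and decreases down a group.
(A) N (period 2, group 15) vs O (period 2, group 16): the stated order contradicts the simple trend.
(B) Cl (period 3, group 17) vs Mg (period 3, group 2): the stated order agrees with the simple trend.
(C) Kr (period 4, group 18) vs Sn (period 5, group 14): the stated order agrees with the simple trend.
(D) Kr (period 4, group 18) vs As (period 4, group 15): the stated order agrees with the simple trend.
The exception is (A): pairing an electron in O's 2p⁴ costs repulsion energy, so O ionizes more easily than half-filled N (2p³).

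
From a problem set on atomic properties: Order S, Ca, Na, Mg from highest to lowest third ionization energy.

After 2 electrons have been removed, what remains? S²⁺ still has 4 valence electrons; Ca²⁺ is the bare [Ar] core; Na²⁺ is already 1 electron into the core; Mg²⁺ is the bare [Ne] core.
Breaking into a closed-shell core is much more expensive than removing a leftover valence electron — Ca, Na and Mg have the largest IE_3 here.
The numbers (kJ/mol): S 3357, Ca 4912, Na 6910, Mg 7733.
Putting it together, IE_3: S < Ca < Na < Mg.

Mg > Na > Ca > S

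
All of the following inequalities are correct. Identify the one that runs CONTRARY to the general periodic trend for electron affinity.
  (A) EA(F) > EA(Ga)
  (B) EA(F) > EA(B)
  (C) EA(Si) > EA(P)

(C)

The general trend: electron affinity increases across a period and decreases down a group.
(A) F (period 2, group 17) vs Ga (period 4, group 13): the stated order agrees with the simple trend.
(B) F (period 2, group 17) vs B (period 2, group 13): the stated order agrees with the simple trend.
(C) Si (period 3, group 14) vs P (period 3, group 15): the stated order contradicts the simple trend.
The exception is (C): adding an electron to P's half-filled 3p³ is unfavourable, so Si (3p²) has the more exothermic EA.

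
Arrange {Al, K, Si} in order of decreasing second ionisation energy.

K > Al > Si

Consider each +1 ion: Al⁺ still has 2 valence electrons; K⁺ is the bare [Ar] core; Si⁺ still has 3 valence electrons.
Breaking into a closed-shell core is much more expensive than removing a leftover valence electron — K has the largest IE_2 here.
Valence configurations: Al⁺ [Ne]3s², Si⁺ [Ne]3s²3p¹.
Si⁺ loses a lone 3p electron whereas Al⁺ must break into a filled 3s² pair, so IE_2(Al) > IE_2(Si) even though Si has the higher nuclear charge.
Tabulated IE_2 (kJ/mol): Al 1817, K 3052, Si 1577.
Overall IE_2 order: Si < Al < K.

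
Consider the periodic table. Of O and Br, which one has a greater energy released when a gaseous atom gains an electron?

O is in period 2, group 16; Br is in period 4, group 17.
EA tends to increase across a period and decrease down a group, though the pattern is less regular than for IE or radius.
Here both period and group differ, so the two effects have to be weighed against each other.
Br > O: period and group pull opposite ways; the across-period shift dominates (325 vs 141 kJ/mol).
Tabulated electron affinity (kJ/mol): O 141, Br 325.
So Br has the greater energy released when a gaseous atom gains an electron (Br > O).

Br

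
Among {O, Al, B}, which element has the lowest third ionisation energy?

Al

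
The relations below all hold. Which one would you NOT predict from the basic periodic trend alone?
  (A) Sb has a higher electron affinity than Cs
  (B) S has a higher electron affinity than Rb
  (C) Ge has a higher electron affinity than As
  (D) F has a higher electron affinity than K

(C)

The general trend: electron affinity increases across a period and decreases down a group.
(A) Sb (period 5, group 15) vs Cs (period 6, group 1): the stated order agrees with the simple trend.
(B) S (period 3, group 16) vs Rb (period 5, group 1): the stated order agrees with the simple trend.
(C) Ge (period 4, group 14) vs As (period 4, group 15): the stated order contradicts the simple trend.
(D) F (period 2, group 17) vs K (period 4, group 1): the stated order agrees with the simple trend.
The exception is (C): adding an electron to As's half-filled 4p³ is unfavourable, so Ge (4p²) has the more exothermic EA.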